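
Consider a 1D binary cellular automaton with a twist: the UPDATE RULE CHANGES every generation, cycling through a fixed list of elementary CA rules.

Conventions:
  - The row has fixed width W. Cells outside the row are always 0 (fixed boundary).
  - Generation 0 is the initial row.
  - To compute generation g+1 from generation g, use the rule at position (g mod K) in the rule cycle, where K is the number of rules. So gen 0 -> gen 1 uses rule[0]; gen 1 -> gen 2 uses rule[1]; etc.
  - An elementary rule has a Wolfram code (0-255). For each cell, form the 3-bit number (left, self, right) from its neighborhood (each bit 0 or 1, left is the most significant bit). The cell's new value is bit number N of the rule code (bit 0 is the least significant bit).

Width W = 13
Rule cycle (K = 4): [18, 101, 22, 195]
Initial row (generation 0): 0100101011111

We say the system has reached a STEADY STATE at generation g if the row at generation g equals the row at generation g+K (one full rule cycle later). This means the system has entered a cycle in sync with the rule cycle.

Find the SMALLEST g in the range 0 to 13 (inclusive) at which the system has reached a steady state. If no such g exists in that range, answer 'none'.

Answer: 9

Derivation:
Gen 0: 0100101011111
Gen 1 (rule 18): 1011000000000
Gen 2 (rule 101): 1101011111111
Gen 3 (rule 22): 0001000000000
Gen 4 (rule 195): 1110011111111
Gen 5 (rule 18): 0001100000000
Gen 6 (rule 101): 1100101111111
Gen 7 (rule 22): 0011100000000
Gen 8 (rule 195): 1101101111111
Gen 9 (rule 18): 0000000000000
Gen 10 (rule 101): 1111111111111
Gen 11 (rule 22): 0000000000000
Gen 12 (rule 195): 1111111111111
Gen 13 (rule 18): 0000000000000
Gen 14 (rule 101): 1111111111111
Gen 15 (rule 22): 0000000000000
Gen 16 (rule 195): 1111111111111
Gen 17 (rule 18): 0000000000000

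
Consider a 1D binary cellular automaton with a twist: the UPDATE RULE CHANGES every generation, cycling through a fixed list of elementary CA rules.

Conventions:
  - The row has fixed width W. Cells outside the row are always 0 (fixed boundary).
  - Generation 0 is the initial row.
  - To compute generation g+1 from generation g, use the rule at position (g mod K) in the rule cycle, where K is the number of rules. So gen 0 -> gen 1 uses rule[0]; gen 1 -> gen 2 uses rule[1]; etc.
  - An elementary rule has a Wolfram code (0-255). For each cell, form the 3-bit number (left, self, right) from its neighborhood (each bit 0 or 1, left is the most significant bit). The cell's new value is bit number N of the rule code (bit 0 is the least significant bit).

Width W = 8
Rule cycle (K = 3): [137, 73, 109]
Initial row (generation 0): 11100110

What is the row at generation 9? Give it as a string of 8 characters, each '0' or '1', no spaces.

Answer: 10011101

Derivation:
Gen 0: 11100110
Gen 1 (rule 137): 11000100
Gen 2 (rule 73): 11010001
Gen 3 (rule 109): 11110101
Gen 4 (rule 137): 11100000
Gen 5 (rule 73): 10101111
Gen 6 (rule 109): 11111001
Gen 7 (rule 137): 11110000
Gen 8 (rule 73): 10010111
Gen 9 (rule 109): 10011101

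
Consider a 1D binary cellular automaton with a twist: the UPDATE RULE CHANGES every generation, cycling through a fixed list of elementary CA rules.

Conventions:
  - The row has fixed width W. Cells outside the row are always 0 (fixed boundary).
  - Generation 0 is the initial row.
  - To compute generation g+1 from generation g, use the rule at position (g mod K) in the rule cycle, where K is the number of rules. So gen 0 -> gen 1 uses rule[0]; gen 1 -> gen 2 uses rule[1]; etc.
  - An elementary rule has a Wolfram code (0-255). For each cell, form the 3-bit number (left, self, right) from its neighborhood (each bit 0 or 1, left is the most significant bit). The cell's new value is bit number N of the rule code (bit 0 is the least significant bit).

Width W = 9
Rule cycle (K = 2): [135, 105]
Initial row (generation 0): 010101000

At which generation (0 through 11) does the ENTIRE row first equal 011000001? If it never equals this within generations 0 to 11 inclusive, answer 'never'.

Answer: 8

Derivation:
Gen 0: 010101000
Gen 1 (rule 135): 110101011
Gen 2 (rule 105): 111010111
Gen 3 (rule 135): 010010010
Gen 4 (rule 105): 000000000
Gen 5 (rule 135): 111111111
Gen 6 (rule 105): 100000001
Gen 7 (rule 135): 101111111
Gen 8 (rule 105): 011000001
Gen 9 (rule 135): 100011111
Gen 10 (rule 105): 001010001
Gen 11 (rule 135): 111010111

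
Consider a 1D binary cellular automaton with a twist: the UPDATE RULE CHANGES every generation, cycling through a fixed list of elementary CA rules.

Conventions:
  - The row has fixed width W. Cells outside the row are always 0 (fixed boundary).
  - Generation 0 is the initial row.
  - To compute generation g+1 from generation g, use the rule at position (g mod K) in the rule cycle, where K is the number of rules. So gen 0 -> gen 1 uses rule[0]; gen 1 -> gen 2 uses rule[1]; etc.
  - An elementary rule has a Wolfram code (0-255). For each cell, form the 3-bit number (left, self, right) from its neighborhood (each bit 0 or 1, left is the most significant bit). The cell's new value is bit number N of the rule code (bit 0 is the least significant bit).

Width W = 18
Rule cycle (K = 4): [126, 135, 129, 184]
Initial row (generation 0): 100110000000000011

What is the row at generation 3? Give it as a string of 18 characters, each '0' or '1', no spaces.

Gen 0: 100110000000000011
Gen 1 (rule 126): 111111000000000111
Gen 2 (rule 135): 011110011111111010
Gen 3 (rule 129): 001100001111110000

Answer: 001100001111110000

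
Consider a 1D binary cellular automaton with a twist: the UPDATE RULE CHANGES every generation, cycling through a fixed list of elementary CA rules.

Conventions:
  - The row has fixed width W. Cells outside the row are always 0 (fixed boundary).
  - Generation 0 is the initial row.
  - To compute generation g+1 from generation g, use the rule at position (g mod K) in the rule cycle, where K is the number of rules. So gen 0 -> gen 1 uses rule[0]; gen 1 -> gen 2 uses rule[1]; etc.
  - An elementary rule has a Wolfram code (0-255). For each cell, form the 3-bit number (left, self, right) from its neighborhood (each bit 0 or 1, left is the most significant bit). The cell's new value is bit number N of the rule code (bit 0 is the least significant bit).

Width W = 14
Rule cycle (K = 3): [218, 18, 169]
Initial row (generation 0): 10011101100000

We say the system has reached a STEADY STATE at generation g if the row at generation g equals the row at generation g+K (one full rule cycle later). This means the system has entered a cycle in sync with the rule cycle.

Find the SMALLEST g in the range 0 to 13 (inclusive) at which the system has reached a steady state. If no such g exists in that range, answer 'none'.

Gen 0: 10011101100000
Gen 1 (rule 218): 01111101110000
Gen 2 (rule 18): 10000000001000
Gen 3 (rule 169): 00111111100011
Gen 4 (rule 218): 01111111110111
Gen 5 (rule 18): 10000000000000
Gen 6 (rule 169): 00111111111111
Gen 7 (rule 218): 01111111111111
Gen 8 (rule 18): 10000000000000
Gen 9 (rule 169): 00111111111111
Gen 10 (rule 218): 01111111111111
Gen 11 (rule 18): 10000000000000
Gen 12 (rule 169): 00111111111111
Gen 13 (rule 218): 01111111111111
Gen 14 (rule 18): 10000000000000
Gen 15 (rule 169): 00111111111111
Gen 16 (rule 218): 01111111111111

Answer: 5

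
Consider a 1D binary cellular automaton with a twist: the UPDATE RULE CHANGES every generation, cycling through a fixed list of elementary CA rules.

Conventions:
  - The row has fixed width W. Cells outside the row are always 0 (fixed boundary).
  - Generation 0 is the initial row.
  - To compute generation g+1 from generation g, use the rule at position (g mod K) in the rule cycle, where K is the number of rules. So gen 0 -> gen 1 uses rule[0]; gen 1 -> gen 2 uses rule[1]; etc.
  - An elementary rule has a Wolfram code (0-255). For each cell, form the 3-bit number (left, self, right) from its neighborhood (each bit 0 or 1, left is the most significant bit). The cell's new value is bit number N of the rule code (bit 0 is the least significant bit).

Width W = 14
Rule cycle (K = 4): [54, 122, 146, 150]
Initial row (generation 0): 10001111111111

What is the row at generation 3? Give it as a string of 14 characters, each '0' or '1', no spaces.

Answer: 01000100000000

Derivation:
Gen 0: 10001111111111
Gen 1 (rule 54): 11010000000000
Gen 2 (rule 122): 11101000000000
Gen 3 (rule 146): 01000100000000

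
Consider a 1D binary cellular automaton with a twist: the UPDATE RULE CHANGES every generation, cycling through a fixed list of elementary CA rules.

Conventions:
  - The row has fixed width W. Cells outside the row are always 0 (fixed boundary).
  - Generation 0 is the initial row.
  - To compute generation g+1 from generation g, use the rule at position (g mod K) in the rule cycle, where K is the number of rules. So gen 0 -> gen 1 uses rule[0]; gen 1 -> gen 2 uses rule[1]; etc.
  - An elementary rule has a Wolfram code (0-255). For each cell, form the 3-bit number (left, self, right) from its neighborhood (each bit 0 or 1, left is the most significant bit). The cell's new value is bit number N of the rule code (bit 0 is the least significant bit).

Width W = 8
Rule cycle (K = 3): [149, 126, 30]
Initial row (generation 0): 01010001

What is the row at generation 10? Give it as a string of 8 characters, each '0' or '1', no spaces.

Gen 0: 01010001
Gen 1 (rule 149): 01011101
Gen 2 (rule 126): 11110111
Gen 3 (rule 30): 10000100
Gen 4 (rule 149): 11110111
Gen 5 (rule 126): 10011101
Gen 6 (rule 30): 11110001
Gen 7 (rule 149): 01101101
Gen 8 (rule 126): 11111111
Gen 9 (rule 30): 10000000
Gen 10 (rule 149): 11111111

Answer: 11111111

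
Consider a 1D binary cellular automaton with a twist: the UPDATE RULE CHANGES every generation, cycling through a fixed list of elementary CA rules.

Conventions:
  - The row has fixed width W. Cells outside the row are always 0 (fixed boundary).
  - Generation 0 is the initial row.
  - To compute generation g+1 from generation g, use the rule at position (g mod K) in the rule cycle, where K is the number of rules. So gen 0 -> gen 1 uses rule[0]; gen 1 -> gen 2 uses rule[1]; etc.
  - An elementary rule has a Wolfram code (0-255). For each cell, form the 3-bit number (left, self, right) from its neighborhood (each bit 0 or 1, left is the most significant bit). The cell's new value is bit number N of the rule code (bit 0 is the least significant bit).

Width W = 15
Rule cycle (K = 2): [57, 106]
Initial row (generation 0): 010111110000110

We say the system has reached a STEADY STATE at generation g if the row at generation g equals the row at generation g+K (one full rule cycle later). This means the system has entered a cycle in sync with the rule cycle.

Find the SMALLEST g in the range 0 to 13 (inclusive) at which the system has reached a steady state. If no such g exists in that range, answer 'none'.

Answer: 11

Derivation:
Gen 0: 010111110000110
Gen 1 (rule 57): 001100001110101
Gen 2 (rule 106): 011100011011010
Gen 3 (rule 57): 010011010110101
Gen 4 (rule 106): 100111101111010
Gen 5 (rule 57): 010100011000101
Gen 6 (rule 106): 101000111001010
Gen 7 (rule 57): 010110100100101
Gen 8 (rule 106): 101111001001010
Gen 9 (rule 57): 011000100100101
Gen 10 (rule 106): 111001001001010
Gen 11 (rule 57): 100100100100101
Gen 12 (rule 106): 001001001001010
Gen 13 (rule 57): 100100100100101
Gen 14 (rule 106): 001001001001010
Gen 15 (rule 57): 100100100100101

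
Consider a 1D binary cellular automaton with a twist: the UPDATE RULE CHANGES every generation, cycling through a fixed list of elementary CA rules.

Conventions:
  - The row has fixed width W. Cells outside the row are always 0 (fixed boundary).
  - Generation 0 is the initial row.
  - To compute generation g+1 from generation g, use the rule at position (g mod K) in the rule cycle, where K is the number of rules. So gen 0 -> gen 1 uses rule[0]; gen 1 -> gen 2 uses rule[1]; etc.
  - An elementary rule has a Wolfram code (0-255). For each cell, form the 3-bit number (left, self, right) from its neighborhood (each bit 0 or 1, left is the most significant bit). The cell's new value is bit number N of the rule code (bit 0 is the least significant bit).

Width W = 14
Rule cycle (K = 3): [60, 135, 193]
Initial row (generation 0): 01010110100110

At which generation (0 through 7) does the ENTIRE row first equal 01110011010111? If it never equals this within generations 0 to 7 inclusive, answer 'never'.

Answer: never

Derivation:
Gen 0: 01010110100110
Gen 1 (rule 60): 01111101110101
Gen 2 (rule 135): 10111000100101
Gen 3 (rule 193): 00011010000000
Gen 4 (rule 60): 00010111000000
Gen 5 (rule 135): 11110010011111
Gen 6 (rule 193): 01110000001111
Gen 7 (rule 60): 01001000001000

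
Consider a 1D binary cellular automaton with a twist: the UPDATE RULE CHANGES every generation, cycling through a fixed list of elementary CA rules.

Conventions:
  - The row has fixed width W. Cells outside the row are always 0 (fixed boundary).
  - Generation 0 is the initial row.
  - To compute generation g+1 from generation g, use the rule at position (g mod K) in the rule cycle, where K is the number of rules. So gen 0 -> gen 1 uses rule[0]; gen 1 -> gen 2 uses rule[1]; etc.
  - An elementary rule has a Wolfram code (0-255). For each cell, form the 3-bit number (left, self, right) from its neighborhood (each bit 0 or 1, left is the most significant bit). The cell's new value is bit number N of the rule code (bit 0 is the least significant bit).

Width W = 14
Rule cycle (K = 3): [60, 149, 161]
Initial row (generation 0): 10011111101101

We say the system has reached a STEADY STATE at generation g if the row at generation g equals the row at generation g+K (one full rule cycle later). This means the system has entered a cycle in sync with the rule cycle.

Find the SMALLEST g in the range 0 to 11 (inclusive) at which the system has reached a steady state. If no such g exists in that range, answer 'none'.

Answer: none

Derivation:
Gen 0: 10011111101101
Gen 1 (rule 60): 11010000011011
Gen 2 (rule 149): 00011111000000
Gen 3 (rule 161): 11001110011111
Gen 4 (rule 60): 10101001010000
Gen 5 (rule 149): 10101101011111
Gen 6 (rule 161): 01010010101110
Gen 7 (rule 60): 01111011111001
Gen 8 (rule 149): 00110001110101
Gen 9 (rule 161): 10000100101010
Gen 10 (rule 60): 11000110111111
Gen 11 (rule 149): 00110000011110
Gen 12 (rule 161): 10000111001100
Gen 13 (rule 60): 11000100101010
Gen 14 (rule 149): 00110110101011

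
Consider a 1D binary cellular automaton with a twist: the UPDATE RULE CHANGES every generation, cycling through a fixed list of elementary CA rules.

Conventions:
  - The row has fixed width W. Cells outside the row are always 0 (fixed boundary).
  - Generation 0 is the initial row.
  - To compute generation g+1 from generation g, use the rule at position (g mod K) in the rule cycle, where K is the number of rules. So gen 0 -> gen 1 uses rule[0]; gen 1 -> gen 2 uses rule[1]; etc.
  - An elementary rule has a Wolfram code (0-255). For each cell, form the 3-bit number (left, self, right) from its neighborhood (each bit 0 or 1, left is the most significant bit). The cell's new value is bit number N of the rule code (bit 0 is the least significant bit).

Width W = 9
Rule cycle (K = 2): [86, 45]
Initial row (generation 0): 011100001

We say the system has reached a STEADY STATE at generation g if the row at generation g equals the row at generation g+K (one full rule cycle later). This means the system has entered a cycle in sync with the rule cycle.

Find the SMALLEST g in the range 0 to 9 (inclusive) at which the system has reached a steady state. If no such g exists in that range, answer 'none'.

Answer: none

Derivation:
Gen 0: 011100001
Gen 1 (rule 86): 100110011
Gen 2 (rule 45): 100100010
Gen 3 (rule 86): 111110111
Gen 4 (rule 45): 100001100
Gen 5 (rule 86): 110010110
Gen 6 (rule 45): 100011100
Gen 7 (rule 86): 110100110
Gen 8 (rule 45): 101100100
Gen 9 (rule 86): 100111110
Gen 10 (rule 45): 100100000
Gen 11 (rule 86): 111110000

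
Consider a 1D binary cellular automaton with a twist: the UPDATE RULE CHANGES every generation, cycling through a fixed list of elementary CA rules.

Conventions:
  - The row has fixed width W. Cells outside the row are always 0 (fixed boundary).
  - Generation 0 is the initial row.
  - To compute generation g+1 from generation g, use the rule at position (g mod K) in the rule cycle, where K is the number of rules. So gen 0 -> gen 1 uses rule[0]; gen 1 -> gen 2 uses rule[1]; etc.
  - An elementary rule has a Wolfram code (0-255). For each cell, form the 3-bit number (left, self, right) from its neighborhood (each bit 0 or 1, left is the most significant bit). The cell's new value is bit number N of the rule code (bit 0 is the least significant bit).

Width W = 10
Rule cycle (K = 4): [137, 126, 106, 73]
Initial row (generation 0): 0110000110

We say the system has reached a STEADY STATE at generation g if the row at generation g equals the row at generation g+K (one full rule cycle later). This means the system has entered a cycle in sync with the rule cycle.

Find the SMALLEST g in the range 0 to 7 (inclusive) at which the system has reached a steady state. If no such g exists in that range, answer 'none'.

Answer: none

Derivation:
Gen 0: 0110000110
Gen 1 (rule 137): 0100110100
Gen 2 (rule 126): 1111111110
Gen 3 (rule 106): 1000000010
Gen 4 (rule 73): 0011111000
Gen 5 (rule 137): 1011110011
Gen 6 (rule 126): 1110011111
Gen 7 (rule 106): 1010110001
Gen 8 (rule 73): 0000110100
Gen 9 (rule 137): 1110100001
Gen 10 (rule 126): 1011110011
Gen 11 (rule 106): 0110010111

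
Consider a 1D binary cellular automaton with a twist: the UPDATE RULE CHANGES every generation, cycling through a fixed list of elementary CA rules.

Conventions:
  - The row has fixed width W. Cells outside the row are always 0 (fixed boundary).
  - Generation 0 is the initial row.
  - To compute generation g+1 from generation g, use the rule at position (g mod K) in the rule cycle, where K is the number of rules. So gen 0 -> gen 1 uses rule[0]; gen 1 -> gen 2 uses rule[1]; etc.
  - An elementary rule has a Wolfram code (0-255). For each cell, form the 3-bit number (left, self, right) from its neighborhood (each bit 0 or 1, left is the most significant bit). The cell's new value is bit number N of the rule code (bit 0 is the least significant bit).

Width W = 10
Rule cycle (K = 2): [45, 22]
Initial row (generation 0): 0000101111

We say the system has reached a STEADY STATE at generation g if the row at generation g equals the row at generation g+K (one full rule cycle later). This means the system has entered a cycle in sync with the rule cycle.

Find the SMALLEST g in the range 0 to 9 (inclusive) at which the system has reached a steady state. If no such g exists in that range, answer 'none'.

Gen 0: 0000101111
Gen 1 (rule 45): 1110111000
Gen 2 (rule 22): 0000000100
Gen 3 (rule 45): 1111110101
Gen 4 (rule 22): 0000000101
Gen 5 (rule 45): 1111110111
Gen 6 (rule 22): 0000000000
Gen 7 (rule 45): 1111111111
Gen 8 (rule 22): 0000000000
Gen 9 (rule 45): 1111111111
Gen 10 (rule 22): 0000000000
Gen 11 (rule 45): 1111111111

Answer: 6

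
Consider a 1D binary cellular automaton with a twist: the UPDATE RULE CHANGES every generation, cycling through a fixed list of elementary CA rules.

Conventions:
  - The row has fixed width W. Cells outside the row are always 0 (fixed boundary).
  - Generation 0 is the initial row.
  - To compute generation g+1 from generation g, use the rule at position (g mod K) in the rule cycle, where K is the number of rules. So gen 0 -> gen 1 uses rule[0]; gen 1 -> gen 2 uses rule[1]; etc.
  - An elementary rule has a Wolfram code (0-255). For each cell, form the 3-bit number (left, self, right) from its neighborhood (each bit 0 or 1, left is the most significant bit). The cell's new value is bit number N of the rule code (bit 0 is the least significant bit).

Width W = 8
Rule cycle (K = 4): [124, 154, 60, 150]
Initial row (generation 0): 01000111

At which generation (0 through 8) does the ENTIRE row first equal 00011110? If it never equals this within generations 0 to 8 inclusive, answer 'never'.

Gen 0: 01000111
Gen 1 (rule 124): 01100101
Gen 2 (rule 154): 11011000
Gen 3 (rule 60): 10110100
Gen 4 (rule 150): 10000110
Gen 5 (rule 124): 11000111
Gen 6 (rule 154): 10101110
Gen 7 (rule 60): 11111001
Gen 8 (rule 150): 01110111

Answer: never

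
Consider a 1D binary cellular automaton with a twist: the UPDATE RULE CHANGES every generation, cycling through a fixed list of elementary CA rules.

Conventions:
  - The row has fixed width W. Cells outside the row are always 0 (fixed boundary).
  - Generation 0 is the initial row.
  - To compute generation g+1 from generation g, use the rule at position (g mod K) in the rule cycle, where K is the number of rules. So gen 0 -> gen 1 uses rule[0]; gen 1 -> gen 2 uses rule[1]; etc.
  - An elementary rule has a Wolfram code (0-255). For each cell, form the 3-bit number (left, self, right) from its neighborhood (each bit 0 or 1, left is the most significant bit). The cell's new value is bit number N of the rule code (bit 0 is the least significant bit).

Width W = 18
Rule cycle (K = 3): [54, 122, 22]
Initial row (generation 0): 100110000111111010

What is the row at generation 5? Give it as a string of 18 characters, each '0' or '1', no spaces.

Gen 0: 100110000111111010
Gen 1 (rule 54): 111001001000000111
Gen 2 (rule 122): 101110110100001101
Gen 3 (rule 22): 100000000110010001
Gen 4 (rule 54): 110000001001111011
Gen 5 (rule 122): 111000010111001111

Answer: 111000010111001111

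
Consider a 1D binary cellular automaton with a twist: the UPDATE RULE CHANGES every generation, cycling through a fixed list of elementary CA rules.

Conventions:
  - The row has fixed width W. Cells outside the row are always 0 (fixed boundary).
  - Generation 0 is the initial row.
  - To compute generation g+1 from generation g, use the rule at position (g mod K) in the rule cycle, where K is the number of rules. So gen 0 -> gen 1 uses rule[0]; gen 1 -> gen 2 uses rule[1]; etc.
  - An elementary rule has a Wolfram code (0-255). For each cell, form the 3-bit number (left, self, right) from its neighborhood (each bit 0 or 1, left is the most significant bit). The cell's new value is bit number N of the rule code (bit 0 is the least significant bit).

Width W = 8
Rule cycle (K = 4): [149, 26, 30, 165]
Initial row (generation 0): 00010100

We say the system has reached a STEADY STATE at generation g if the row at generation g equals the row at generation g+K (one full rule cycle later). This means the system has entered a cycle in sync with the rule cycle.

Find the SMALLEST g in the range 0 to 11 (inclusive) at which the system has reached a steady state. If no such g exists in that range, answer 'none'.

Gen 0: 00010100
Gen 1 (rule 149): 11010111
Gen 2 (rule 26): 10000100
Gen 3 (rule 30): 11001110
Gen 4 (rule 165): 00000100
Gen 5 (rule 149): 11110111
Gen 6 (rule 26): 10000100
Gen 7 (rule 30): 11001110
Gen 8 (rule 165): 00000100
Gen 9 (rule 149): 11110111
Gen 10 (rule 26): 10000100
Gen 11 (rule 30): 11001110
Gen 12 (rule 165): 00000100
Gen 13 (rule 149): 11110111
Gen 14 (rule 26): 10000100
Gen 15 (rule 30): 11001110

Answer: 2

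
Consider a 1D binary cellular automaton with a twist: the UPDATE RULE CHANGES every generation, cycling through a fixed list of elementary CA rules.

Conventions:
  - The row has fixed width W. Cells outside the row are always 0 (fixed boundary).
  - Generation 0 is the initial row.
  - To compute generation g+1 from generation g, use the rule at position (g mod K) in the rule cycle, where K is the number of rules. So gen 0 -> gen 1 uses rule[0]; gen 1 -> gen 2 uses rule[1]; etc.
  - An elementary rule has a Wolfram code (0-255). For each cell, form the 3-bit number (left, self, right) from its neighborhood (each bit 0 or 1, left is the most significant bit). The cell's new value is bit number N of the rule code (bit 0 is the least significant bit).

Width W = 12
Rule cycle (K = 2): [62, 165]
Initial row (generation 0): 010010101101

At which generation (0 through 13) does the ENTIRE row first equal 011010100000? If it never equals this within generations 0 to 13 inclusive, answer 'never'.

Gen 0: 010010101101
Gen 1 (rule 62): 111111111011
Gen 2 (rule 165): 011111110100
Gen 3 (rule 62): 110000001110
Gen 4 (rule 165): 000111100100
Gen 5 (rule 62): 001100011110
Gen 6 (rule 165): 100001001100
Gen 7 (rule 62): 110011111010
Gen 8 (rule 165): 000001110110
Gen 9 (rule 62): 000011001101
Gen 10 (rule 165): 111000000011
Gen 11 (rule 62): 100100000110
Gen 12 (rule 165): 100101110000
Gen 13 (rule 62): 111111001000

Answer: never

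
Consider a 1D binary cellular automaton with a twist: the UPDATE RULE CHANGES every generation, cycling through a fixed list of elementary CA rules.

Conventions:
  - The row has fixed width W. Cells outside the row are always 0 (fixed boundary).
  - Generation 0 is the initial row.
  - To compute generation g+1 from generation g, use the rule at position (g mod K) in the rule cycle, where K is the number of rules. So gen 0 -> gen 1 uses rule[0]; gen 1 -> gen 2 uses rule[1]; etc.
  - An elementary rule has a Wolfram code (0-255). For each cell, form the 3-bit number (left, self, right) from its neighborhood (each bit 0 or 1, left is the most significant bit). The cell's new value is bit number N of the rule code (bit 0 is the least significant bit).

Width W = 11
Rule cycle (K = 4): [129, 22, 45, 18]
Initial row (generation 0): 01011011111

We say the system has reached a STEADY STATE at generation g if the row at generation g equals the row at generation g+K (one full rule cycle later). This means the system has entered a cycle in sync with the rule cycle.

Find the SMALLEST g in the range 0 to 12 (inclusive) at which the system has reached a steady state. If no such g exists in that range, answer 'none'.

Answer: 4

Derivation:
Gen 0: 01011011111
Gen 1 (rule 129): 00000001110
Gen 2 (rule 22): 00000010001
Gen 3 (rule 45): 11111010101
Gen 4 (rule 18): 00000000000
Gen 5 (rule 129): 11111111111
Gen 6 (rule 22): 00000000000
Gen 7 (rule 45): 11111111111
Gen 8 (rule 18): 00000000000
Gen 9 (rule 129): 11111111111
Gen 10 (rule 22): 00000000000
Gen 11 (rule 45): 11111111111
Gen 12 (rule 18): 00000000000
Gen 13 (rule 129): 11111111111
Gen 14 (rule 22): 00000000000
Gen 15 (rule 45): 11111111111
Gen 16 (rule 18): 00000000000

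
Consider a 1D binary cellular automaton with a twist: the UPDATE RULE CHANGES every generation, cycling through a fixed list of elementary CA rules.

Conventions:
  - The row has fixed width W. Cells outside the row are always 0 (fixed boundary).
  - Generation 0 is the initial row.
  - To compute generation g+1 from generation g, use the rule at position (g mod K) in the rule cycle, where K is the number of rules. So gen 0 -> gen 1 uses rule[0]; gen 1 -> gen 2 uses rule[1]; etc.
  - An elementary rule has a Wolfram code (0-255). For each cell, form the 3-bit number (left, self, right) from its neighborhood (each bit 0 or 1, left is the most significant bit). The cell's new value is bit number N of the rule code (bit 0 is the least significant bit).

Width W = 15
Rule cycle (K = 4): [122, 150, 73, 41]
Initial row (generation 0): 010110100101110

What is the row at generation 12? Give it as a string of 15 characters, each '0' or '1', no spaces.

Gen 0: 010110100101110
Gen 1 (rule 122): 101111011011011
Gen 2 (rule 150): 100110000000000
Gen 3 (rule 73): 000110111111111
Gen 4 (rule 41): 110101100000000
Gen 5 (rule 122): 111011110000000
Gen 6 (rule 150): 010001101000000
Gen 7 (rule 73): 000101100011111
Gen 8 (rule 41): 110011001010000
Gen 9 (rule 122): 111111110101000
Gen 10 (rule 150): 011111100101100
Gen 11 (rule 73): 010000100001101
Gen 12 (rule 41): 000110001101010

Answer: 000110001101010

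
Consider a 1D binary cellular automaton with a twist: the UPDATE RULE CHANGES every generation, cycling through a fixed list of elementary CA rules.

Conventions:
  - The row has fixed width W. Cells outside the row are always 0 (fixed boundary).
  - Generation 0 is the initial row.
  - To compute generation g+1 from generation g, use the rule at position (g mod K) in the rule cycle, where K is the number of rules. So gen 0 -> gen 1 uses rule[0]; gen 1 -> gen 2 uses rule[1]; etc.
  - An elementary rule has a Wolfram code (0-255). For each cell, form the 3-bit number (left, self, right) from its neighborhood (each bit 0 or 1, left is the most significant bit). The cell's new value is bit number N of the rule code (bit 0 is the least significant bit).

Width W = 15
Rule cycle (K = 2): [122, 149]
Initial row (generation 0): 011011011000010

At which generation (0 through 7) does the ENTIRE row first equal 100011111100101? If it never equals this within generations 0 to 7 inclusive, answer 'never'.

Answer: never

Derivation:
Gen 0: 011011011000010
Gen 1 (rule 122): 111111111100101
Gen 2 (rule 149): 011111111010101
Gen 3 (rule 122): 110000001101010
Gen 4 (rule 149): 001111100001011
Gen 5 (rule 122): 011000110010111
Gen 6 (rule 149): 000110001010010
Gen 7 (rule 122): 001111010101101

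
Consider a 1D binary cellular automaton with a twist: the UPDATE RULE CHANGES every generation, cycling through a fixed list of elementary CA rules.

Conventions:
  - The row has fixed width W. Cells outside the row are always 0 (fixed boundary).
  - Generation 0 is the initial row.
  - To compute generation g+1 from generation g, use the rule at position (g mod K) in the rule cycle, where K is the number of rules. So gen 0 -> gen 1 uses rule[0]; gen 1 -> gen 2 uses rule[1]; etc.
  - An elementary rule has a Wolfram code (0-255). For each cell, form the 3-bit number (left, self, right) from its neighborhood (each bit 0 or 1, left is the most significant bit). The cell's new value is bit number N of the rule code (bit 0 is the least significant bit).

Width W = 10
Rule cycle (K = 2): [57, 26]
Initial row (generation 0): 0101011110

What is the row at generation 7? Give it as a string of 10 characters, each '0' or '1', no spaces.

Answer: 0101001111

Derivation:
Gen 0: 0101011110
Gen 1 (rule 57): 0010110001
Gen 2 (rule 26): 0100101010
Gen 3 (rule 57): 0010010101
Gen 4 (rule 26): 0101100000
Gen 5 (rule 57): 0011011111
Gen 6 (rule 26): 0110010000
Gen 7 (rule 57): 0101001111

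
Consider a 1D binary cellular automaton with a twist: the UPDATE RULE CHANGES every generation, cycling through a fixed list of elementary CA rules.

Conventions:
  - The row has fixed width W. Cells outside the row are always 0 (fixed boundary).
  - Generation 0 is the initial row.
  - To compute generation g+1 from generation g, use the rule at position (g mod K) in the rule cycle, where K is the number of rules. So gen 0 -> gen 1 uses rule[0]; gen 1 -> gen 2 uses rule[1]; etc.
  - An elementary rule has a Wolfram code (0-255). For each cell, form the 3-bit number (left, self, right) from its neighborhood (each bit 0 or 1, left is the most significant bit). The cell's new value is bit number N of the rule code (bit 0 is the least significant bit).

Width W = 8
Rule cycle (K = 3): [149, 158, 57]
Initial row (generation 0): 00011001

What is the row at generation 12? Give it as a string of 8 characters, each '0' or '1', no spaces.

Answer: 10100101

Derivation:
Gen 0: 00011001
Gen 1 (rule 149): 11000101
Gen 2 (rule 158): 10101101
Gen 3 (rule 57): 01011010
Gen 4 (rule 149): 01000011
Gen 5 (rule 158): 11100110
Gen 6 (rule 57): 10010101
Gen 7 (rule 149): 11010101
Gen 8 (rule 158): 10010101
Gen 9 (rule 57): 01001010
Gen 10 (rule 149): 01101011
Gen 11 (rule 158): 11001010
Gen 12 (rule 57): 10100101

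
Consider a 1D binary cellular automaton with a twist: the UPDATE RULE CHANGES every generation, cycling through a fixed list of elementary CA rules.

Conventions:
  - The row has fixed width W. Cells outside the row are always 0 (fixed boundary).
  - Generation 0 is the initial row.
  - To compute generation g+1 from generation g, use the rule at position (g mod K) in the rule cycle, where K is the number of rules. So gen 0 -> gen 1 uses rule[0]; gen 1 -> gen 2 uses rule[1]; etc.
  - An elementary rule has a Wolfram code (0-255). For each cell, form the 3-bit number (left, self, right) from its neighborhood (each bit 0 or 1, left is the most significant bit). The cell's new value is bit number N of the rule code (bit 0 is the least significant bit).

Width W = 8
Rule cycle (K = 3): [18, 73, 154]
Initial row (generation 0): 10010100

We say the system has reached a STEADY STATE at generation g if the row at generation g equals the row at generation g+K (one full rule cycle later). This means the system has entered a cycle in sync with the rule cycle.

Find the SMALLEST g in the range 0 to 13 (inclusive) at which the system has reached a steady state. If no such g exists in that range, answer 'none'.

Answer: 13

Derivation:
Gen 0: 10010100
Gen 1 (rule 18): 01100010
Gen 2 (rule 73): 01101000
Gen 3 (rule 154): 11000100
Gen 4 (rule 18): 00101010
Gen 5 (rule 73): 10000000
Gen 6 (rule 154): 01000000
Gen 7 (rule 18): 10100000
Gen 8 (rule 73): 00001111
Gen 9 (rule 154): 00011110
Gen 10 (rule 18): 00100001
Gen 11 (rule 73): 10001100
Gen 12 (rule 154): 01011010
Gen 13 (rule 18): 10000001
Gen 14 (rule 73): 00111100
Gen 15 (rule 154): 01111010
Gen 16 (rule 18): 10000001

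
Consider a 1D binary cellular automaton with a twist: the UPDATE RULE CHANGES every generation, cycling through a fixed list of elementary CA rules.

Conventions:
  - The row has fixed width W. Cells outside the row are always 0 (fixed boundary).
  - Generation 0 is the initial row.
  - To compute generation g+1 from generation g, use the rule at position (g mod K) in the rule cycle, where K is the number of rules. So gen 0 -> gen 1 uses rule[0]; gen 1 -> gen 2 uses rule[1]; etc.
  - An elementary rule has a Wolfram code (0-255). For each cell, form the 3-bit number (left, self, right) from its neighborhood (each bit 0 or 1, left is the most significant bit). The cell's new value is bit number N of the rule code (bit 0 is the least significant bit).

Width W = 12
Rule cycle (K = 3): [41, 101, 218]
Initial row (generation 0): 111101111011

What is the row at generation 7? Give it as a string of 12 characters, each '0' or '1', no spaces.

Gen 0: 111101111011
Gen 1 (rule 41): 100011000110
Gen 2 (rule 101): 101001010010
Gen 3 (rule 218): 000110001101
Gen 4 (rule 41): 110100101010
Gen 5 (rule 101): 011100111110
Gen 6 (rule 218): 111111111111
Gen 7 (rule 41): 100000000000

Answer: 100000000000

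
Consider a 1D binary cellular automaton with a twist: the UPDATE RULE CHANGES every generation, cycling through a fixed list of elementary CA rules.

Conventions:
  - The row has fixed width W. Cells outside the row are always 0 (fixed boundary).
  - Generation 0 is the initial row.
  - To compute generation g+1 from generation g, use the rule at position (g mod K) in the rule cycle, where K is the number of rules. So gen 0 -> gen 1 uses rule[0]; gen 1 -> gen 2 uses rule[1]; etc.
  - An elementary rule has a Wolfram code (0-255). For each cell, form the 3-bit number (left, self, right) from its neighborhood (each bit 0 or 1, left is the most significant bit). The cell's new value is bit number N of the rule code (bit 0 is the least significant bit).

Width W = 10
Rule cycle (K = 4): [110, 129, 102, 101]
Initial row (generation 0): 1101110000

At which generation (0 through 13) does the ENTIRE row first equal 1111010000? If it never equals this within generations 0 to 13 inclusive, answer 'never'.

Gen 0: 1101110000
Gen 1 (rule 110): 1111010000
Gen 2 (rule 129): 0110000111
Gen 3 (rule 102): 1010001001
Gen 4 (rule 101): 1110101001
Gen 5 (rule 110): 1011111011
Gen 6 (rule 129): 0001110000
Gen 7 (rule 102): 0010010000
Gen 8 (rule 101): 1010010111
Gen 9 (rule 110): 1110111101
Gen 10 (rule 129): 0100011000
Gen 11 (rule 102): 1100101000
Gen 12 (rule 101): 0100111011
Gen 13 (rule 110): 1101101111

Answer: 1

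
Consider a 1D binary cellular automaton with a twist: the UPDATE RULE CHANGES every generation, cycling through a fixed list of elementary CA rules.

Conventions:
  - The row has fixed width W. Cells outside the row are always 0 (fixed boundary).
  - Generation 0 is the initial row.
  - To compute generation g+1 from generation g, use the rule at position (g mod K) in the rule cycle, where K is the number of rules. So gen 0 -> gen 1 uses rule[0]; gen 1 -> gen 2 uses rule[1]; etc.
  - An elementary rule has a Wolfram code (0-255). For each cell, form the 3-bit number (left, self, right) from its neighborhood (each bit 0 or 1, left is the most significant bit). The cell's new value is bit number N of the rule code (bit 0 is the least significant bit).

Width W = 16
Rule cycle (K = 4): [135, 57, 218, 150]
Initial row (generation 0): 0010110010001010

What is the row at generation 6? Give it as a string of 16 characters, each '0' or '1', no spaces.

Answer: 0100100101110010

Derivation:
Gen 0: 0010110010001010
Gen 1 (rule 135): 1110000110111010
Gen 2 (rule 57): 1001110101100101
Gen 3 (rule 218): 0111110001111000
Gen 4 (rule 150): 1011101010110100
Gen 5 (rule 135): 1001001010000101
Gen 6 (rule 57): 0100100101110010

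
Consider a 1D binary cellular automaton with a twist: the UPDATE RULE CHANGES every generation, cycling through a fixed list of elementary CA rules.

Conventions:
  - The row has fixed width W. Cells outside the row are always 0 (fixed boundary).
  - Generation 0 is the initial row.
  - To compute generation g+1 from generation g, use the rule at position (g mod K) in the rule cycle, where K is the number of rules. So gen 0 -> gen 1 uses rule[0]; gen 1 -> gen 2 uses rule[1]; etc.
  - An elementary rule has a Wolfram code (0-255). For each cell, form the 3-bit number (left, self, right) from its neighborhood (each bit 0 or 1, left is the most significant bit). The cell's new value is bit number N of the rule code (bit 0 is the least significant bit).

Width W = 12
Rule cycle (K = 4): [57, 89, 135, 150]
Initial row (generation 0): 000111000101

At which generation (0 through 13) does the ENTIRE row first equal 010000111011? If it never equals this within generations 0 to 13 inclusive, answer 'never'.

Answer: 6

Derivation:
Gen 0: 000111000101
Gen 1 (rule 57): 110100110010
Gen 2 (rule 89): 110010111001
Gen 3 (rule 135): 000110010011
Gen 4 (rule 150): 001001111100
Gen 5 (rule 57): 100101000011
Gen 6 (rule 89): 010000111011
Gen 7 (rule 135): 110111010000
Gen 8 (rule 150): 000010011000
Gen 9 (rule 57): 111001010111
Gen 10 (rule 89): 101100000101
Gen 11 (rule 135): 100001111101
Gen 12 (rule 150): 110010111001
Gen 13 (rule 57): 101001100100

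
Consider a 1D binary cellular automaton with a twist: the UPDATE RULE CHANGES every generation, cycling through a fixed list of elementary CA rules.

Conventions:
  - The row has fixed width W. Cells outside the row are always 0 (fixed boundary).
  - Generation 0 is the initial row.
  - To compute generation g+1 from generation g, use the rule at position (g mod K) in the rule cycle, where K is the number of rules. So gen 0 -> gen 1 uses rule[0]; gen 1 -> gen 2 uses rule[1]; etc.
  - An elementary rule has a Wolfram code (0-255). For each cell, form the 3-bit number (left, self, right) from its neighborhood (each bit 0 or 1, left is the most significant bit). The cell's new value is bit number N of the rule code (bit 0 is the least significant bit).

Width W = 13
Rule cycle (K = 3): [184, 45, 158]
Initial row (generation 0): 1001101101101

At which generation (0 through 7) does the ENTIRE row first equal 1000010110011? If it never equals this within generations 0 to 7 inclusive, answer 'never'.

Answer: never

Derivation:
Gen 0: 1001101101101
Gen 1 (rule 184): 0101011011010
Gen 2 (rule 45): 0111110110110
Gen 3 (rule 158): 1111100100101
Gen 4 (rule 184): 1111010010010
Gen 5 (rule 45): 1000110010010
Gen 6 (rule 158): 1101101111111
Gen 7 (rule 184): 1011011111110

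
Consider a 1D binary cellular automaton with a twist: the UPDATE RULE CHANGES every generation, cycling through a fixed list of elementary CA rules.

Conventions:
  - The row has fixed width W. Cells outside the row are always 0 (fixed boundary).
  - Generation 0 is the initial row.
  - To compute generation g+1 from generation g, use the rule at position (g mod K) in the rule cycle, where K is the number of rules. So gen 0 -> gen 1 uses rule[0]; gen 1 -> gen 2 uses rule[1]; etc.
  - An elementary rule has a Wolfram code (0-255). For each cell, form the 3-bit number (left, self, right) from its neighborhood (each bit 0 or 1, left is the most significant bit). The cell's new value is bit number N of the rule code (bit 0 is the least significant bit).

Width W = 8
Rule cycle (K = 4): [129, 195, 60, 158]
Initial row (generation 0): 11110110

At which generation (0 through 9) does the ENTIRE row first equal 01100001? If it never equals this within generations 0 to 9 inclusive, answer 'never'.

Answer: 5

Derivation:
Gen 0: 11110110
Gen 1 (rule 129): 01100000
Gen 2 (rule 195): 10101111
Gen 3 (rule 60): 11111000
Gen 4 (rule 158): 11110100
Gen 5 (rule 129): 01100001
Gen 6 (rule 195): 10101110
Gen 7 (rule 60): 11111001
Gen 8 (rule 158): 11110111
Gen 9 (rule 129): 01100010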